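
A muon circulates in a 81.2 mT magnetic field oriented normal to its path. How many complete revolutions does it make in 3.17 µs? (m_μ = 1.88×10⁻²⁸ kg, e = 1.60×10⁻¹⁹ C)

N = 34

T = 2πm/(qB) = 2π(1.88×10^-28) / [(1×1.60×10^-19)(0.0812)] = 9.0920×10^-8 s.
N = t/T = 3.17×10^-6 / 9.0920×10^-8 ≈ 34.87, so 34 complete revolutions.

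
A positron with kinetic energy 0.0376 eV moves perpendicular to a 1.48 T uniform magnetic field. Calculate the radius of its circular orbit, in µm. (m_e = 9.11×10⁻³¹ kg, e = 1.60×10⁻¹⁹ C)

r ≈ 0.442 µm

Convert the energy: K = 0.0376 eV = 6.02×10^-21 J.
v = √(2K/m) = √(2·6.02×10^-21/9.11×10^-31) = 1.15×10^5 m/s.
r = mv/(qB) = (9.11×10^-31)(1.15×10^5) / [(1×1.60×10^-19)(1.48)] = 4.42×10^-7 m.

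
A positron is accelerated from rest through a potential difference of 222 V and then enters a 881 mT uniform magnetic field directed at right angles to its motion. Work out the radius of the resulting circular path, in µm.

r ≈ 57.1 µm

The kinetic energy gained is K = qV = (1×1.60×10^-19)(222) = 3.55×10^-17 J.
v = √(2K/m) = 8.83×10^6 m/s.
r = mv/(qB) = (9.11×10^-31)(8.83×10^6) / [(1×1.60×10^-19)(0.881)] = 5.71×10^-5 m.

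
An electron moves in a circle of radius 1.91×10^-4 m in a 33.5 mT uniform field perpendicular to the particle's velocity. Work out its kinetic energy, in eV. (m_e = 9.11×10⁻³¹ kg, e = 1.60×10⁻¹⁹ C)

v = qBr/m = (1×1.60×10^-19)(0.0335)(1.91×10^-4) / (9.11×10^-31) = 1.12×10^6 m/s.
K = ½mv² = 0.5·(9.11×10^-31)·(1.12×10^6)² = 5.75×10^-19 J = 3.60 eV.

K ≈ 3.60 eV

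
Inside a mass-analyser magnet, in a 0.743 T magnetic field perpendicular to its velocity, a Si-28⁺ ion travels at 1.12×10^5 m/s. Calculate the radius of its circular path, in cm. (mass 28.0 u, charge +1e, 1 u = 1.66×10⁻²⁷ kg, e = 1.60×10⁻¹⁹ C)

r ≈ 4.38 cm

The magnetic force provides the centripetal force: qvB = mv²/r, so r = mv/(qB).
r = (4.65×10^-26 kg)(1.12×10^5 m/s) / [(1×1.60×10^-19 C)(0.743 T)] = 0.0438 m.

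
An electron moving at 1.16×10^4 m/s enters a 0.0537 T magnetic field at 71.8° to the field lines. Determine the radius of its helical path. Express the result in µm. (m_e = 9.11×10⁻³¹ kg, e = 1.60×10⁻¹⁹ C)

r ≈ 1.17 µm

Only the perpendicular component v⊥ = v sin71.8° = 1.10×10^4 m/s is bent by the field.
r = m v⊥ /(qB) = (9.11×10^-31)(1.10×10^4) / [(1×1.60×10^-19)(0.0537)] = 1.17×10^-6 m.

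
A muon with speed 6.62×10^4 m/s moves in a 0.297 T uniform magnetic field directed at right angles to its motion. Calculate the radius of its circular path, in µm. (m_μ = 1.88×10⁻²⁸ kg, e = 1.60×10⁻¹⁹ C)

The magnetic force provides the centripetal force: qvB = mv²/r, so r = mv/(qB).
r = (1.88×10^-28 kg)(6.62×10^4 m/s) / [(1×1.60×10^-19 C)(0.297 T)] = 2.62×10^-4 m.

r ≈ 262 µm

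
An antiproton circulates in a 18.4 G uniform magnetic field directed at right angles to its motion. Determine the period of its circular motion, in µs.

T ≈ 35.6 µs

The cyclotron period is independent of speed: T = 2πm/(qB).
T = 2π(1.67×10^-27) / [(1×1.60×10^-19)(1.84×10^-3)] = 3.56×10^-5 s.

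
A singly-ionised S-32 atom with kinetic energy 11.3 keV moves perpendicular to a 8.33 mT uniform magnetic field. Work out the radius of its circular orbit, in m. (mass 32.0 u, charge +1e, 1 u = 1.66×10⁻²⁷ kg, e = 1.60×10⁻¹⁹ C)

r ≈ 10.4 m

Convert the energy: K = 11.3 keV = 1.81×10^-15 J.
v = √(2K/m) = √(2·1.81×10^-15/5.31×10^-26) = 2.61×10^5 m/s.
r = mv/(qB) = (5.31×10^-26)(2.61×10^5) / [(1×1.60×10^-19)(8.33×10^-3)] = 10.4 m.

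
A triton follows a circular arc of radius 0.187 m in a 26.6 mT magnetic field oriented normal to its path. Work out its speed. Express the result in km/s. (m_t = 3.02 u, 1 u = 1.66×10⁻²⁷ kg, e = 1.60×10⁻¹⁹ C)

From qvB = mv²/r, v = qBr/m.
v = (1×1.60×10^-19)(0.0266)(0.187) / (5.01×10^-27) = 1.59×10^5 m/s.

v ≈ 159 km/s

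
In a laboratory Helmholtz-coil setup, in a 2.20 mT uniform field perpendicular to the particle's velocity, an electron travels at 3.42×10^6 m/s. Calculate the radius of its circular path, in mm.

r ≈ 8.85 mm

The magnetic force provides the centripetal force: qvB = mv²/r, so r = mv/(qB).
r = (9.11×10^-31 kg)(3.42×10^6 m/s) / [(1×1.60×10^-19 C)(2.20×10^-3 T)] = 8.85×10^-3 m.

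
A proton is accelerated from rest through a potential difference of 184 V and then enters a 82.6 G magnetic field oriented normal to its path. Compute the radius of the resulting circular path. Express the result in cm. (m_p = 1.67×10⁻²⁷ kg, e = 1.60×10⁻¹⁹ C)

The kinetic energy gained is K = qV = (1×1.60×10^-19)(184) = 2.94×10^-17 J.
v = √(2K/m) = 1.88×10^5 m/s.
r = mv/(qB) = (1.67×10^-27)(1.88×10^5) / [(1×1.60×10^-19)(8.26×10^-3)] = 0.237 m.

r ≈ 23.7 cm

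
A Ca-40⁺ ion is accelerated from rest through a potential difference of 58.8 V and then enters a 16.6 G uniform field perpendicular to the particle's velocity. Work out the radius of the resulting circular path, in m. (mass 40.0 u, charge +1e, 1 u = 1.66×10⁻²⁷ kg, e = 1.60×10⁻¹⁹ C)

r ≈ 4.21 m

The kinetic energy gained is K = qV = (1×1.60×10^-19)(58.8) = 9.41×10^-18 J.
v = √(2K/m) = 1.68×10^4 m/s.
r = mv/(qB) = (6.64×10^-26)(1.68×10^4) / [(1×1.60×10^-19)(1.66×10^-3)] = 4.21 m.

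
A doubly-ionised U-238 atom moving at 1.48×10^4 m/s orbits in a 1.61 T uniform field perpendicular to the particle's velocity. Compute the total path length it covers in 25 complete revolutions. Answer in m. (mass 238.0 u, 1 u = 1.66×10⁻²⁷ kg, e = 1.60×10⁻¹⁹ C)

L ≈ 1.78 m

r = mv/(qB) = 0.0113 m, so one revolution covers 2πr = 0.0713 m.
In 25 revolutions: L = 25·2πr = 1.78 m.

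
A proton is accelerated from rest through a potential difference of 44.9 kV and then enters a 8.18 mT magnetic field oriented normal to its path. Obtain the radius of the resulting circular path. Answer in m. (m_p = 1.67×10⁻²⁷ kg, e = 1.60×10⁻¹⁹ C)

The kinetic energy gained is K = qV = (1×1.60×10^-19)(4.49×10^4) = 7.18×10^-15 J.
v = √(2K/m) = 2.93×10^6 m/s.
r = mv/(qB) = (1.67×10^-27)(2.93×10^6) / [(1×1.60×10^-19)(8.18×10^-3)] = 3.74 m.

r ≈ 3.74 m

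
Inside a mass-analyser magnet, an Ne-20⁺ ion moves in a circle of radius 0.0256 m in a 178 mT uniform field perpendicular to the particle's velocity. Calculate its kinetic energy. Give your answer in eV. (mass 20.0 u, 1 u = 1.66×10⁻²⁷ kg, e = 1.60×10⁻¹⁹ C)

v = qBr/m = (1×1.60×10^-19)(0.178)(0.0256) / (3.32×10^-26) = 2.20×10^4 m/s.
K = ½mv² = 0.5·(3.32×10^-26)·(2.20×10^4)² = 8.01×10^-18 J = 50.0 eV.

K ≈ 50.0 eV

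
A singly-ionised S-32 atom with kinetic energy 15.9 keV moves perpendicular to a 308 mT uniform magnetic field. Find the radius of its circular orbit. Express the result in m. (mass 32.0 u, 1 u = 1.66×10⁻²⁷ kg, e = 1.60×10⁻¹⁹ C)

Convert the energy: K = 15.9 keV = 2.54×10^-15 J.
v = √(2K/m) = √(2·2.54×10^-15/5.31×10^-26) = 3.09×10^5 m/s.
r = mv/(qB) = (5.31×10^-26)(3.09×10^5) / [(1×1.60×10^-19)(0.308)] = 0.334 m.

r ≈ 0.334 m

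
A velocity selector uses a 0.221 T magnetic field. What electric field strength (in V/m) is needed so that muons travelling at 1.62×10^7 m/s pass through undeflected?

E ≈ 3.58×10^6 V/m

qE = qvB ⇒ E = vB = (1.62×10^7)(0.221) = 3.58×10^6 V/m.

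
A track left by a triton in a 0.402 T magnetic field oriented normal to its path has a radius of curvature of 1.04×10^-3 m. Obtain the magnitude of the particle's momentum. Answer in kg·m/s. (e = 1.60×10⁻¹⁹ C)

p ≈ 6.69×10^-23 kg·m/s

Since qvB = mv²/r, the momentum p = mv = qBr.
p = (1×1.60×10^-19)(0.402)(1.04×10^-3) = 6.69×10^-23 kg·m/s.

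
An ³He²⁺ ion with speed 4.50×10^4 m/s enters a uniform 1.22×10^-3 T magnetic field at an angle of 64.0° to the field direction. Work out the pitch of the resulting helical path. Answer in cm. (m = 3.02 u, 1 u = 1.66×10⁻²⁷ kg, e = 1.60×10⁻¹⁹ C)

pitch ≈ 159 cm

The velocity component along B is v∥ = v cos64.0° = 1.97×10^4 m/s.
The cyclotron period T = 2πm/(qB) = 8.07×10^-5 s is set by m, q, B alone.
Pitch = v∥·T = (1.97×10^4)(8.07×10^-5) = 1.59 m.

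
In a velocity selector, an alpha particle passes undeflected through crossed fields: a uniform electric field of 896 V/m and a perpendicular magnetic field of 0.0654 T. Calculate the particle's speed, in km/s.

For zero net force, qE = qvB, so v = E/B.
v = (896) / (0.0654) = 1.37×10^4 m/s.

v ≈ 13.7 km/s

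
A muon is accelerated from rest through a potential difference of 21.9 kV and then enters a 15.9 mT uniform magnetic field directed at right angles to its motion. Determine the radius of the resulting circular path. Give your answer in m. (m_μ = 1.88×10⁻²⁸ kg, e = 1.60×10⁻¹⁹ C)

r ≈ 0.451 m

The kinetic energy gained is K = qV = (1×1.60×10^-19)(2.19×10^4) = 3.50×10^-15 J.
v = √(2K/m) = 6.11×10^6 m/s.
r = mv/(qB) = (1.88×10^-28)(6.11×10^6) / [(1×1.60×10^-19)(0.0159)] = 0.451 m.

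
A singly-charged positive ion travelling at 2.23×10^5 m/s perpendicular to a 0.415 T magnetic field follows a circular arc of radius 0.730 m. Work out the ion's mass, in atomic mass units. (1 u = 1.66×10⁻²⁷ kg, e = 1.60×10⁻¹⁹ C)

qvB = mv²/r ⇒ m = qBr/v.
m = (1×1.60×10^-19)(0.415)(0.730) / (2.23×10^5) = 2.17×10^-25 kg = 131 u.

m ≈ 131 u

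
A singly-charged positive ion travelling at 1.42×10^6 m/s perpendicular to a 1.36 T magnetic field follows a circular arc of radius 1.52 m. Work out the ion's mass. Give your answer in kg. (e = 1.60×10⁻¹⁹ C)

qvB = mv²/r ⇒ m = qBr/v.
m = (1×1.60×10^-19)(1.36)(1.52) / (1.42×10^6) = 2.33×10^-25 kg.

m ≈ 2.33×10^-25 kg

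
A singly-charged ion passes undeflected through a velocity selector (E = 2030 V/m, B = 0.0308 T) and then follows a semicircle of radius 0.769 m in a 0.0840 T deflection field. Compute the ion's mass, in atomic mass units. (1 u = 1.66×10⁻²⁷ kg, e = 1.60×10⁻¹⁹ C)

v = E/B₁ = 6.59×10^4 m/s.
From r = mv/(qB₂), m = qB₂r/v = (1×1.60×10^-19)(0.0840)(0.769) / (6.59×10^4) = 1.57×10^-25 kg.
In atomic mass units: m = 1.57×10^-25 / 1.66×10^-27 = 94.5 u.

m ≈ 94.5 u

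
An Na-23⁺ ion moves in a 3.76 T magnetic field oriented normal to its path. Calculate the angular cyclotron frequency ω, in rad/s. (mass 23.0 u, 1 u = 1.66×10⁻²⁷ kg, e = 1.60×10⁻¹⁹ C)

ω = qB/m = (1×1.60×10^-19)(3.76) / (3.82×10^-26) = 1.58×10^7 rad/s.

ω ≈ 1.58×10^7 rad/s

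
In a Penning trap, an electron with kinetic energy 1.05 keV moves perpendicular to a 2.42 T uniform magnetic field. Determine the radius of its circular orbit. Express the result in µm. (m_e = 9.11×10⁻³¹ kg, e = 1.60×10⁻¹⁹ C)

r ≈ 45.2 µm

Convert the energy: K = 1.05 keV = 1.68×10^-16 J.
v = √(2K/m) = √(2·1.68×10^-16/9.11×10^-31) = 1.92×10^7 m/s.
r = mv/(qB) = (9.11×10^-31)(1.92×10^7) / [(1×1.60×10^-19)(2.42)] = 4.52×10^-5 m.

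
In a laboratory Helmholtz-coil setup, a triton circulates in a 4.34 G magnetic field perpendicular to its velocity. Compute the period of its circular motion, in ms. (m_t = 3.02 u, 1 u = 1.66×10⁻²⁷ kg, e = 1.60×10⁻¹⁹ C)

The cyclotron period is independent of speed: T = 2πm/(qB).
T = 2π(5.01×10^-27) / [(1×1.60×10^-19)(4.34×10^-4)] = 4.54×10^-4 s.

T ≈ 0.454 ms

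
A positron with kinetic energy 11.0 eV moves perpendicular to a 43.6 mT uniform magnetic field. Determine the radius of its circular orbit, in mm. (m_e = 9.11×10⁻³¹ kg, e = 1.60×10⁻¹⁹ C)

Convert the energy: K = 11.0 eV = 1.76×10^-18 J.
v = √(2K/m) = √(2·1.76×10^-18/9.11×10^-31) = 1.97×10^6 m/s.
r = mv/(qB) = (9.11×10^-31)(1.97×10^6) / [(1×1.60×10^-19)(0.0436)] = 2.57×10^-4 m.

r ≈ 0.257 mm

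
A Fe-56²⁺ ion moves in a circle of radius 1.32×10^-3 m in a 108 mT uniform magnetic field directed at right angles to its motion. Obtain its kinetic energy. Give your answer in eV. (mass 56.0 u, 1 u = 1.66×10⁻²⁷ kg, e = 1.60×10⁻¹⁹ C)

v = qBr/m = (2×1.60×10^-19)(0.108)(1.32×10^-3) / (9.30×10^-26) = 491 m/s.
K = ½mv² = 0.5·(9.30×10^-26)·(491)² = 1.12×10^-20 J = 0.0700 eV.

K ≈ 0.0700 eV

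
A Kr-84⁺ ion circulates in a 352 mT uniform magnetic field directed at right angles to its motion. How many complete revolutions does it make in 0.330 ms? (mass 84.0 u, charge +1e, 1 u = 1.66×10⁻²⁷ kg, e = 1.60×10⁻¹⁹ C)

N = 21

T = 2πm/(qB) = 2π(1.3944×10^-25) / [(1×1.60×10^-19)(0.352)] = 1.5556×10^-5 s.
N = t/T = 3.30×10^-4 / 1.5556×10^-5 ≈ 21.21, so 21 complete revolutions.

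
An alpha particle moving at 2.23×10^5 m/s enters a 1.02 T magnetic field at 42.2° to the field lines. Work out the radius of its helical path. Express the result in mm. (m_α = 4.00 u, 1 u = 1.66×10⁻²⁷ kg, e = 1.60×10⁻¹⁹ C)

Only the perpendicular component v⊥ = v sin42.2° = 1.50×10^5 m/s is bent by the field.
r = m v⊥ /(qB) = (6.64×10^-27)(1.50×10^5) / [(2×1.60×10^-19)(1.02)] = 3.05×10^-3 m.

r ≈ 3.05 mm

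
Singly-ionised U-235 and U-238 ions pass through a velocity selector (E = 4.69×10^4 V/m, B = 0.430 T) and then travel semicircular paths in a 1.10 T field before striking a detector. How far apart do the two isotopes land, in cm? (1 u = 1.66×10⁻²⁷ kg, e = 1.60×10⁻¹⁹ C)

Both emerge at v = E/B₁ = 1.09×10^5 m/s.
r = mv/(qB₂), so r₁ = 0.24175 m and r₂ = 0.24484 m, giving Δr = 3.09×10^-3 m.
After a semicircle each ion lands a diameter 2r from the entry slit, so the separation is 2Δr = 6.17×10^-3 m.

Δd ≈ 0.617 cm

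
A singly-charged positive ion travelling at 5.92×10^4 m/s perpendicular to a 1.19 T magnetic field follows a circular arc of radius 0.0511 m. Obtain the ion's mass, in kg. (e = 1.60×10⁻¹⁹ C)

m ≈ 1.64×10^-25 kg

qvB = mv²/r ⇒ m = qBr/v.
m = (1×1.60×10^-19)(1.19)(0.0511) / (5.92×10^4) = 1.64×10^-25 kg.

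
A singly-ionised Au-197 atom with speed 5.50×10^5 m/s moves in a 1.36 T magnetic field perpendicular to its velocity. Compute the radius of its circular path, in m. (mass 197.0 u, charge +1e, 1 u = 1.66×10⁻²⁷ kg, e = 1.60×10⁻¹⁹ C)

The magnetic force provides the centripetal force: qvB = mv²/r, so r = mv/(qB).
r = (3.27×10^-25 kg)(5.50×10^5 m/s) / [(1×1.60×10^-19 C)(1.36 T)] = 0.827 m.

r ≈ 0.827 m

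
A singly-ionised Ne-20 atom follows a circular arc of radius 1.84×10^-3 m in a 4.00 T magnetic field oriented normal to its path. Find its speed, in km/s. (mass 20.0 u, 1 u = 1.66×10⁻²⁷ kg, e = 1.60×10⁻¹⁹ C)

From qvB = mv²/r, v = qBr/m.
v = (1×1.60×10^-19)(4.00)(1.84×10^-3) / (3.32×10^-26) = 3.55×10^4 m/s.

v ≈ 35.5 km/s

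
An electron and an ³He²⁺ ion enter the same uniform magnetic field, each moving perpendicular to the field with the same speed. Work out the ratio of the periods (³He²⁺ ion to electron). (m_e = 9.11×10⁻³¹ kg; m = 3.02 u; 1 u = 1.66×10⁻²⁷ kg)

T = 2πm/(qB) is independent of speed, so T₂/T₁ = (m₂/q₂)/(m₁/q₁).
T_{³He²⁺ ion}/T_{electron} = (5.01×10^-27/2e) / (9.11×10^-31/1e) = 2750.

ratio ≈ 2750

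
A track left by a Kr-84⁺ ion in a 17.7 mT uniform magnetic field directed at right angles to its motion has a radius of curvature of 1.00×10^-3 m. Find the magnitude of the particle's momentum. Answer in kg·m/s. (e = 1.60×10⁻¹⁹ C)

Since qvB = mv²/r, the momentum p = mv = qBr.
p = (1×1.60×10^-19)(0.0177)(1.00×10^-3) = 2.83×10^-24 kg·m/s.

p ≈ 2.83×10^-24 kg·m/s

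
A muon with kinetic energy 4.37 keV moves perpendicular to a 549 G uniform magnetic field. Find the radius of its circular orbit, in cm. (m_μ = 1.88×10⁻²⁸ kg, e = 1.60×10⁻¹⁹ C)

r ≈ 5.84 cm

Convert the energy: K = 4.37 keV = 6.99×10^-16 J.
v = √(2K/m) = √(2·6.99×10^-16/1.88×10^-28) = 2.73×10^6 m/s.
r = mv/(qB) = (1.88×10^-28)(2.73×10^6) / [(1×1.60×10^-19)(0.0549)] = 0.0584 m.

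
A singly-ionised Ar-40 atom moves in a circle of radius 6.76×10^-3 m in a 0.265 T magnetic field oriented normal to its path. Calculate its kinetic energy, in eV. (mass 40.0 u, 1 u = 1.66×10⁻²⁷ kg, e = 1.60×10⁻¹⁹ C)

K ≈ 3.87 eV

v = qBr/m = (1×1.60×10^-19)(0.265)(6.76×10^-3) / (6.64×10^-26) = 4320 m/s.
K = ½mv² = 0.5·(6.64×10^-26)·(4320)² = 6.19×10^-19 J = 3.87 eV.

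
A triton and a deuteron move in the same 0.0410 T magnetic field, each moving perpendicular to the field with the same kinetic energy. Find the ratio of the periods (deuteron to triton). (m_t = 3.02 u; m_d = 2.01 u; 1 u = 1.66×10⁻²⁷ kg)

T = 2πm/(qB) is independent of speed, so T₂/T₁ = (m₂/q₂)/(m₁/q₁).
T_{deuteron}/T_{triton} = (3.34×10^-27/1e) / (5.01×10^-27/1e) = 0.666.

ratio ≈ 0.666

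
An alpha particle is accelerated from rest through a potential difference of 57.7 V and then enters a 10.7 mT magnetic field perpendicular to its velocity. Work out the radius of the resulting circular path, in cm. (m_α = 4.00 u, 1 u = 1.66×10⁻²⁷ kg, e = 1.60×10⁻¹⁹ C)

The kinetic energy gained is K = qV = (2×1.60×10^-19)(57.7) = 1.85×10^-17 J.
v = √(2K/m) = 7.46×10^4 m/s.
r = mv/(qB) = (6.64×10^-27)(7.46×10^4) / [(2×1.60×10^-19)(0.0107)] = 0.145 m.

r ≈ 14.5 cm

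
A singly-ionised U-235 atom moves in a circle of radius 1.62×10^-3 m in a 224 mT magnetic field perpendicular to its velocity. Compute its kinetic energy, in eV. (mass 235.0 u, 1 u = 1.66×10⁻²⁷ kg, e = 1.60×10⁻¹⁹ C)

v = qBr/m = (1×1.60×10^-19)(0.224)(1.62×10^-3) / (3.90×10^-25) = 149 m/s.
K = ½mv² = 0.5·(3.90×10^-25)·(149)² = 4.32×10^-21 J = 0.0270 eV.

K ≈ 0.0270 eV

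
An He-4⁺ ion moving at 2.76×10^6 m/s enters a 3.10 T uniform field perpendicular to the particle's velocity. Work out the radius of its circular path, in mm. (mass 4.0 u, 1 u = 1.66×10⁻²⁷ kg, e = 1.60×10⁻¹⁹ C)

The magnetic force provides the centripetal force: qvB = mv²/r, so r = mv/(qB).
r = (6.64×10^-27 kg)(2.76×10^6 m/s) / [(1×1.60×10^-19 C)(3.10 T)] = 0.0369 m.

r ≈ 36.9 mm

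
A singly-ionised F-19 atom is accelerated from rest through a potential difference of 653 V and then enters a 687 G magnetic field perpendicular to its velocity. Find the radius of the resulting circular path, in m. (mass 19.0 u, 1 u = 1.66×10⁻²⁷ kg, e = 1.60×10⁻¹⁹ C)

The kinetic energy gained is K = qV = (1×1.60×10^-19)(653) = 1.04×10^-16 J.
v = √(2K/m) = 8.14×10^4 m/s.
r = mv/(qB) = (3.15×10^-26)(8.14×10^4) / [(1×1.60×10^-19)(0.0687)] = 0.234 m.

r ≈ 0.234 m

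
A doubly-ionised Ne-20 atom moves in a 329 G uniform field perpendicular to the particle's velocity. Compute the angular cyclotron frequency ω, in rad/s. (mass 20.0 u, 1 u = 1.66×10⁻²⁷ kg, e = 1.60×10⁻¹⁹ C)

ω ≈ 3.17×10^5 rad/s

ω = qB/m = (2×1.60×10^-19)(0.0329) / (3.32×10^-26) = 3.17×10^5 rad/s.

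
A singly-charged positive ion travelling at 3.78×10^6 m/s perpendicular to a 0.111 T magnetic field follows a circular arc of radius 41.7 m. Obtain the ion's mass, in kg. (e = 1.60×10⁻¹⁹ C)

qvB = mv²/r ⇒ m = qBr/v.
m = (1×1.60×10^-19)(0.111)(41.7) / (3.78×10^6) = 1.96×10^-25 kg.

m ≈ 1.96×10^-25 kg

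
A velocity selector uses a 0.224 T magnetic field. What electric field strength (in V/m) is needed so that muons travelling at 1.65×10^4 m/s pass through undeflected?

qE = qvB ⇒ E = vB = (1.65×10^4)(0.224) = 3700 V/m.

E ≈ 3700 V/m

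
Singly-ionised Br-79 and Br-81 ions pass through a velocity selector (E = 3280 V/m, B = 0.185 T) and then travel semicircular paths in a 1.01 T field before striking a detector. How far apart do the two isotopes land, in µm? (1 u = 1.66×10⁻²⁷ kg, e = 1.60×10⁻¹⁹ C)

Δd ≈ 728 µm

Both emerge at v = E/B₁ = 1.77×10^4 m/s.
r = mv/(qB₂), so r₁ = 0.014388 m and r₂ = 0.014752 m, giving Δr = 3.64×10^-4 m.
After a semicircle each ion lands a diameter 2r from the entry slit, so the separation is 2Δr = 7.28×10^-4 m.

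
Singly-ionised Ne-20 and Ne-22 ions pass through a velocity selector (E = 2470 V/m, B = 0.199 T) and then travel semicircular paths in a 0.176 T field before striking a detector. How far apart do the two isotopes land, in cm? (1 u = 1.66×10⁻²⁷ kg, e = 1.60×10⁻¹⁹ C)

Δd ≈ 0.293 cm

Both emerge at v = E/B₁ = 1.24×10^4 m/s.
r = mv/(qB₂), so r₁ = 0.01463 m and r₂ = 0.01610 m, giving Δr = 1.46×10^-3 m.
After a semicircle each ion lands a diameter 2r from the entry slit, so the separation is 2Δr = 2.93×10^-3 m.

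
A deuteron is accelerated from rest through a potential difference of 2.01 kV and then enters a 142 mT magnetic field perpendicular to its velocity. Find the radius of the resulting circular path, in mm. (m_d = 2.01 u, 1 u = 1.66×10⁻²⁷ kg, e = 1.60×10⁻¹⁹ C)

The kinetic energy gained is K = qV = (1×1.60×10^-19)(2010) = 3.22×10^-16 J.
v = √(2K/m) = 4.39×10^5 m/s.
r = mv/(qB) = (3.34×10^-27)(4.39×10^5) / [(1×1.60×10^-19)(0.142)] = 0.0645 m.

r ≈ 64.5 mm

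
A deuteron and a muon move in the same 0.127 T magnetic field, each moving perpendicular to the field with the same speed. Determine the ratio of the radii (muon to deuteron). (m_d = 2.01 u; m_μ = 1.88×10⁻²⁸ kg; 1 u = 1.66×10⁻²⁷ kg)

r = mv/(qB) ⇒ at equal v, r ∝ m/q.
r_{muon}/r_{deuteron} = 0.0563.

ratio ≈ 0.0563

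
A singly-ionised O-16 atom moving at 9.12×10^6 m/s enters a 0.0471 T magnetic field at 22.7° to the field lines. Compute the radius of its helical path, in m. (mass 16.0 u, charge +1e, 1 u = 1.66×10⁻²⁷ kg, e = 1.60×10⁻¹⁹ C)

Only the perpendicular component v⊥ = v sin22.7° = 3.52×10^6 m/s is bent by the field.
r = m v⊥ /(qB) = (2.66×10^-26)(3.52×10^6) / [(1×1.60×10^-19)(0.0471)] = 12.4 m.

r ≈ 12.4 m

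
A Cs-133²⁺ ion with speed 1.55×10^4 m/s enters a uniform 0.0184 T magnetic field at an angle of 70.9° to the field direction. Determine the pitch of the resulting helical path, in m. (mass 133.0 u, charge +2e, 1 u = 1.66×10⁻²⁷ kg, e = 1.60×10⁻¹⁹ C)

The velocity component along B is v∥ = v cos70.9° = 5070 m/s.
The cyclotron period T = 2πm/(qB) = 2.36×10^-4 s is set by m, q, B alone.
Pitch = v∥·T = (5070)(2.36×10^-4) = 1.19 m.

pitch ≈ 1.19 m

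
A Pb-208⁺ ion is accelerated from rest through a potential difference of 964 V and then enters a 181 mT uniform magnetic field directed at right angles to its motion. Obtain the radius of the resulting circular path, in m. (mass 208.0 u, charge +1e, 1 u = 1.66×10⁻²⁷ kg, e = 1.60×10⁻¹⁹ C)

r ≈ 0.356 m

The kinetic energy gained is K = qV = (1×1.60×10^-19)(964) = 1.54×10^-16 J.
v = √(2K/m) = 2.99×10^4 m/s.
r = mv/(qB) = (3.45×10^-25)(2.99×10^4) / [(1×1.60×10^-19)(0.181)] = 0.356 m.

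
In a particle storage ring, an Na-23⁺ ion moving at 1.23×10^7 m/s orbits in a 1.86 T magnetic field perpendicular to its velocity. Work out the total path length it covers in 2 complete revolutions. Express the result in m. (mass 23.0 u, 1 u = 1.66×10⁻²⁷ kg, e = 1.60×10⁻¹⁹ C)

L ≈ 19.8 m

r = mv/(qB) = 1.58 m, so one revolution covers 2πr = 9.91 m.
In 2 revolutions: L = 2·2πr = 19.8 m.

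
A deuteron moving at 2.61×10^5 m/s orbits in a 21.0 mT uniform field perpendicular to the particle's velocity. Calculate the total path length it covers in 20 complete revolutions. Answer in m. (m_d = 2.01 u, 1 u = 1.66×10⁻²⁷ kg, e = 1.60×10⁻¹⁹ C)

r = mv/(qB) = 0.259 m, so one revolution covers 2πr = 1.63 m.
In 20 revolutions: L = 20·2πr = 32.6 m.

L ≈ 32.6 m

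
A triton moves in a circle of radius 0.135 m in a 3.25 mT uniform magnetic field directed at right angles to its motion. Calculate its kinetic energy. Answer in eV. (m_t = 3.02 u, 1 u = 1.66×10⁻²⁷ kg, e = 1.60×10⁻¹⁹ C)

v = qBr/m = (1×1.60×10^-19)(3.25×10^-3)(0.135) / (5.01×10^-27) = 1.40×10^4 m/s.
K = ½mv² = 0.5·(5.01×10^-27)·(1.40×10^4)² = 4.92×10^-19 J = 3.07 eV.

K ≈ 3.07 eV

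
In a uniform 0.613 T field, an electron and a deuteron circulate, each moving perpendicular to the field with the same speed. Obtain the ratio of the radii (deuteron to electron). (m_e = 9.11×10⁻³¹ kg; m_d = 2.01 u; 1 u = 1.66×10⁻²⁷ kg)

ratio ≈ 3660

r = mv/(qB) ⇒ at equal v, r ∝ m/q.
r_{deuteron}/r_{electron} = 3660.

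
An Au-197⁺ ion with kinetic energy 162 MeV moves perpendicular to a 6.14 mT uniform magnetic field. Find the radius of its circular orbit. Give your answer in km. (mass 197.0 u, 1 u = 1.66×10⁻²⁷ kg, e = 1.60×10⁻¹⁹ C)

r ≈ 4.19 km

Convert the energy: K = 162 MeV = 2.59×10^-11 J.
v = √(2K/m) = √(2·2.59×10^-11/3.27×10^-25) = 1.26×10^7 m/s.
r = mv/(qB) = (3.27×10^-25)(1.26×10^7) / [(1×1.60×10^-19)(6.14×10^-3)] = 4190 m.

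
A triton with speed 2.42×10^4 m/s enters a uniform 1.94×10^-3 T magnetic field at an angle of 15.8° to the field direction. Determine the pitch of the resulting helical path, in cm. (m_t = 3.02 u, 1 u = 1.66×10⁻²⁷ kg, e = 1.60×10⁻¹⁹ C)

The velocity component along B is v∥ = v cos15.8° = 2.33×10^4 m/s.
The cyclotron period T = 2πm/(qB) = 1.01×10^-4 s is set by m, q, B alone.
Pitch = v∥·T = (2.33×10^4)(1.01×10^-4) = 2.36 m.

pitch ≈ 236 cm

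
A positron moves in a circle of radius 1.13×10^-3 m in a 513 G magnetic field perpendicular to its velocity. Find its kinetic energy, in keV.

K ≈ 0.295 keV

v = qBr/m = (1×1.60×10^-19)(0.0513)(1.13×10^-3) / (9.11×10^-31) = 1.02×10^7 m/s.
K = ½mv² = 0.5·(9.11×10^-31)·(1.02×10^7)² = 4.72×10^-17 J = 0.295 keV.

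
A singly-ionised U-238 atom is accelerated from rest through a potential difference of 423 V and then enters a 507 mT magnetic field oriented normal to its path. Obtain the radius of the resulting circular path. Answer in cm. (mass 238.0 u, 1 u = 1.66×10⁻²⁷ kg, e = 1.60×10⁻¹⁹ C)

r ≈ 9.01 cm

The kinetic energy gained is K = qV = (1×1.60×10^-19)(423) = 6.77×10^-17 J.
v = √(2K/m) = 1.85×10^4 m/s.
r = mv/(qB) = (3.95×10^-25)(1.85×10^4) / [(1×1.60×10^-19)(0.507)] = 0.0901 m.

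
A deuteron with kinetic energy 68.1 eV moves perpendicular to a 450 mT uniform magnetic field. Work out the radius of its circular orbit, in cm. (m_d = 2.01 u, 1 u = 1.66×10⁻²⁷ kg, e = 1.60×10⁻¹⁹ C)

Convert the energy: K = 68.1 eV = 1.09×10^-17 J.
v = √(2K/m) = √(2·1.09×10^-17/3.34×10^-27) = 8.08×10^4 m/s.
r = mv/(qB) = (3.34×10^-27)(8.08×10^4) / [(1×1.60×10^-19)(0.450)] = 3.75×10^-3 m.

r ≈ 0.375 cm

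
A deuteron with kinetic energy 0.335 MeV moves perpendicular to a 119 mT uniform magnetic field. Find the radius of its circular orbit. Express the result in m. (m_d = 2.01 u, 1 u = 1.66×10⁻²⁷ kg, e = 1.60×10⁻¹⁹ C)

r ≈ 0.993 m

Convert the energy: K = 0.335 MeV = 5.36×10^-14 J.
v = √(2K/m) = √(2·5.36×10^-14/3.34×10^-27) = 5.67×10^6 m/s.
r = mv/(qB) = (3.34×10^-27)(5.67×10^6) / [(1×1.60×10^-19)(0.119)] = 0.993 m.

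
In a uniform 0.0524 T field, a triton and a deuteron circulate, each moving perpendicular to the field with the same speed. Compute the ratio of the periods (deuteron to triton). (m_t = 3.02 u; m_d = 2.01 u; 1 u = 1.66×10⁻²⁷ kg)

ratio ≈ 0.666

T = 2πm/(qB) is independent of speed, so T₂/T₁ = (m₂/q₂)/(m₁/q₁).
T_{deuteron}/T_{triton} = (3.34×10^-27/1e) / (5.01×10^-27/1e) = 0.666.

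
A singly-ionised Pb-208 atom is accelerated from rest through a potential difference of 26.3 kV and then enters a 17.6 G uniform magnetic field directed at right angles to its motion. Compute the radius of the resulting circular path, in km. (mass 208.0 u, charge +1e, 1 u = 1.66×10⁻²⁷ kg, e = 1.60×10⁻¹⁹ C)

r ≈ 0.191 km

The kinetic energy gained is K = qV = (1×1.60×10^-19)(2.63×10^4) = 4.21×10^-15 J.
v = √(2K/m) = 1.56×10^5 m/s.
r = mv/(qB) = (3.45×10^-25)(1.56×10^5) / [(1×1.60×10^-19)(1.76×10^-3)] = 191 m.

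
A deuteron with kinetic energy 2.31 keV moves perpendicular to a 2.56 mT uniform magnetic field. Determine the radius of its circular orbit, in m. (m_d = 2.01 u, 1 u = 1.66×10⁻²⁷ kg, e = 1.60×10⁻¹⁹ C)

Convert the energy: K = 2.31 keV = 3.70×10^-16 J.
v = √(2K/m) = √(2·3.70×10^-16/3.34×10^-27) = 4.71×10^5 m/s.
r = mv/(qB) = (3.34×10^-27)(4.71×10^5) / [(1×1.60×10^-19)(2.56×10^-3)] = 3.83 m.

r ≈ 3.83 m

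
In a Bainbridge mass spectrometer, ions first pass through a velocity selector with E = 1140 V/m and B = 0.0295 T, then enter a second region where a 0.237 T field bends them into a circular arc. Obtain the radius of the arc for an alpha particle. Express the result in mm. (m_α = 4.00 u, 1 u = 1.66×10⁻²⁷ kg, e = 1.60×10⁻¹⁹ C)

The selector passes v = E/B = 1140/0.0295 = 3.86×10^4 m/s.
In the deflection region, r = mv/(qB₂) = (6.64×10^-27)(3.86×10^4) / [(2×1.60×10^-19)(0.237)] = 3.38×10^-3 m.

r ≈ 3.38 mm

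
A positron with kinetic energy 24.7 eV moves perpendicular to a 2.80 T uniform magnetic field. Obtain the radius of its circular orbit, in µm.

Convert the energy: K = 24.7 eV = 3.95×10^-18 J.
v = √(2K/m) = √(2·3.95×10^-18/9.11×10^-31) = 2.95×10^6 m/s.
r = mv/(qB) = (9.11×10^-31)(2.95×10^6) / [(1×1.60×10^-19)(2.80)] = 5.99×10^-6 m.

r ≈ 5.99 µm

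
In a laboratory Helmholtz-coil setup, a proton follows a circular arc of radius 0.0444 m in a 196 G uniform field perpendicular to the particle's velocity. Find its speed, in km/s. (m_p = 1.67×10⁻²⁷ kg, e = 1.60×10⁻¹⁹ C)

From qvB = mv²/r, v = qBr/m.
v = (1×1.60×10^-19)(0.0196)(0.0444) / (1.67×10^-27) = 8.34×10^4 m/s.

v ≈ 83.4 km/s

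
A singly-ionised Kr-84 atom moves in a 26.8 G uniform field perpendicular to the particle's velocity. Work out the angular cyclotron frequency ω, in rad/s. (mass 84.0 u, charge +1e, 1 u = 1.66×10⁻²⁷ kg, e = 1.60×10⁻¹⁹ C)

ω ≈ 3080 rad/s

ω = qB/m = (1×1.60×10^-19)(2.68×10^-3) / (1.39×10^-25) = 3080 rad/s.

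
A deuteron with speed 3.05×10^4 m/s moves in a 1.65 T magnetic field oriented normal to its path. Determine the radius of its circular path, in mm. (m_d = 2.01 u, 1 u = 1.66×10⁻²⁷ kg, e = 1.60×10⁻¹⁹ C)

The magnetic force provides the centripetal force: qvB = mv²/r, so r = mv/(qB).
r = (3.34×10^-27 kg)(3.05×10^4 m/s) / [(1×1.60×10^-19 C)(1.65 T)] = 3.85×10^-4 m.

r ≈ 0.385 mm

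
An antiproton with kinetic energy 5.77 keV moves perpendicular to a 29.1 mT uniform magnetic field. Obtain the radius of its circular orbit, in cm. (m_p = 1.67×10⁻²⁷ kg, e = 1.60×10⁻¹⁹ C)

r ≈ 37.7 cm

Convert the energy: K = 5.77 keV = 9.23×10^-16 J.
v = √(2K/m) = √(2·9.23×10^-16/1.67×10^-27) = 1.05×10^6 m/s.
r = mv/(qB) = (1.67×10^-27)(1.05×10^6) / [(1×1.60×10^-19)(0.0291)] = 0.377 m.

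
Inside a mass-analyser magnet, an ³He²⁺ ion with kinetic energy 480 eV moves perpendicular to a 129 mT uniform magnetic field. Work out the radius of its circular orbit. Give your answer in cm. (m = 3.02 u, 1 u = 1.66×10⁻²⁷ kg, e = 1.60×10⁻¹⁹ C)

Convert the energy: K = 480 eV = 7.68×10^-17 J.
v = √(2K/m) = √(2·7.68×10^-17/5.01×10^-27) = 1.75×10^5 m/s.
r = mv/(qB) = (5.01×10^-27)(1.75×10^5) / [(2×1.60×10^-19)(0.129)] = 0.0213 m.

r ≈ 2.13 cm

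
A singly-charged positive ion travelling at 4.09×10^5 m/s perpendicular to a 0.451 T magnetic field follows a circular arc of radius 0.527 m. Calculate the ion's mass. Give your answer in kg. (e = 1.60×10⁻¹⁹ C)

qvB = mv²/r ⇒ m = qBr/v.
m = (1×1.60×10^-19)(0.451)(0.527) / (4.09×10^5) = 9.30×10^-26 kg.

m ≈ 9.30×10^-26 kg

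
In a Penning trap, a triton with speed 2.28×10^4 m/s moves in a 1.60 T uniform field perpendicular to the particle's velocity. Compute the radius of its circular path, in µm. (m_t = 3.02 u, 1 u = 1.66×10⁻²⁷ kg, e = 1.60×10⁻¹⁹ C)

The magnetic force provides the centripetal force: qvB = mv²/r, so r = mv/(qB).
r = (5.01×10^-27 kg)(2.28×10^4 m/s) / [(1×1.60×10^-19 C)(1.60 T)] = 4.46×10^-4 m.

r ≈ 446 µm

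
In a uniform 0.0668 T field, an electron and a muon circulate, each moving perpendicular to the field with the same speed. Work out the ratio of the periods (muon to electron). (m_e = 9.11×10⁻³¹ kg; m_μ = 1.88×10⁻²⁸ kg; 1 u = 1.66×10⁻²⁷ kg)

T = 2πm/(qB) is independent of speed, so T₂/T₁ = (m₂/q₂)/(m₁/q₁).
T_{muon}/T_{electron} = (1.88×10^-28/1e) / (9.11×10^-31/1e) = 206.

ratio ≈ 206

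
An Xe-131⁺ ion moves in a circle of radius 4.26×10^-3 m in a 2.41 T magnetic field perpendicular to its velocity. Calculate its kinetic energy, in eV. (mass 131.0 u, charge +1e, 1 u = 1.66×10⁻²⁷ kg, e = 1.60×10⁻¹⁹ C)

v = qBr/m = (1×1.60×10^-19)(2.41)(4.26×10^-3) / (2.17×10^-25) = 7550 m/s.
K = ½mv² = 0.5·(2.17×10^-25)·(7550)² = 6.20×10^-18 J = 38.8 eV.

K ≈ 38.8 eV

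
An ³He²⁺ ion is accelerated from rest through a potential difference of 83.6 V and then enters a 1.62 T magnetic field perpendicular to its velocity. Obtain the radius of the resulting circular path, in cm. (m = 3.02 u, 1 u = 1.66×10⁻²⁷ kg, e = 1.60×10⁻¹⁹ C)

r ≈ 0.0999 cm

The kinetic energy gained is K = qV = (2×1.60×10^-19)(83.6) = 2.68×10^-17 J.
v = √(2K/m) = 1.03×10^5 m/s.
r = mv/(qB) = (5.01×10^-27)(1.03×10^5) / [(2×1.60×10^-19)(1.62)] = 9.99×10^-4 m.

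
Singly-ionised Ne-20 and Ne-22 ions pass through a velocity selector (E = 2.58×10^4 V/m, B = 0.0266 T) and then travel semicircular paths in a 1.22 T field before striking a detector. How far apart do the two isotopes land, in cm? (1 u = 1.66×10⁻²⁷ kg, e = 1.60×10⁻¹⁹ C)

Δd ≈ 3.30 cm

Both emerge at v = E/B₁ = 9.70×10^5 m/s.
r = mv/(qB₂), so r₁ = 0.1650 m and r₂ = 0.1815 m, giving Δr = 0.0165 m.
After a semicircle each ion lands a diameter 2r from the entry slit, so the separation is 2Δr = 0.0330 m.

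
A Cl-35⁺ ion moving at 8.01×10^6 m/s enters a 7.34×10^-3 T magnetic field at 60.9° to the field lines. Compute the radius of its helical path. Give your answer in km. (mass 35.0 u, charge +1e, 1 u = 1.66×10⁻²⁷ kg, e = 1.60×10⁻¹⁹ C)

r ≈ 0.346 km

Only the perpendicular component v⊥ = v sin60.9° = 7.00×10^6 m/s is bent by the field.
r = m v⊥ /(qB) = (5.81×10^-26)(7.00×10^6) / [(1×1.60×10^-19)(7.34×10^-3)] = 346 m.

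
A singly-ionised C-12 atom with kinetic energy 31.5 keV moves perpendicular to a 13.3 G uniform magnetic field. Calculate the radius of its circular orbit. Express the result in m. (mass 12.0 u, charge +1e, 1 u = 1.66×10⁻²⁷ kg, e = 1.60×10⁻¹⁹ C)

Convert the energy: K = 31.5 keV = 5.04×10^-15 J.
v = √(2K/m) = √(2·5.04×10^-15/1.99×10^-26) = 7.11×10^5 m/s.
r = mv/(qB) = (1.99×10^-26)(7.11×10^5) / [(1×1.60×10^-19)(1.33×10^-3)] = 66.6 m.

r ≈ 66.6 m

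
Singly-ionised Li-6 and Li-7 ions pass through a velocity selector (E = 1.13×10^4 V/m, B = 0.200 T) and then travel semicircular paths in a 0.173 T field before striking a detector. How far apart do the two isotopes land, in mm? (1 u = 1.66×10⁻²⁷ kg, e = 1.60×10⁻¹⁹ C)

Δd ≈ 6.78 mm

Both emerge at v = E/B₁ = 5.65×10^4 m/s.
r = mv/(qB₂), so r₁ = 0.02033 m and r₂ = 0.02372 m, giving Δr = 3.39×10^-3 m.
After a semicircle each ion lands a diameter 2r from the entry slit, so the separation is 2Δr = 6.78×10^-3 m.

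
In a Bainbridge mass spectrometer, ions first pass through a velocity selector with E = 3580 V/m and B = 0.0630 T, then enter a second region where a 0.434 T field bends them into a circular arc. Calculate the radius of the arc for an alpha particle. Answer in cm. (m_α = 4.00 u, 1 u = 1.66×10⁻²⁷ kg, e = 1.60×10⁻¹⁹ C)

r ≈ 0.272 cm

The selector passes v = E/B = 3580/0.0630 = 5.68×10^4 m/s.
In the deflection region, r = mv/(qB₂) = (6.64×10^-27)(5.68×10^4) / [(2×1.60×10^-19)(0.434)] = 2.72×10^-3 m.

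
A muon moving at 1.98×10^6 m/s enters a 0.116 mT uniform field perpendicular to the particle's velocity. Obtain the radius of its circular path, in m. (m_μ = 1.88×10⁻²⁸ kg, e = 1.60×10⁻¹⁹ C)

The magnetic force provides the centripetal force: qvB = mv²/r, so r = mv/(qB).
r = (1.88×10^-28 kg)(1.98×10^6 m/s) / [(1×1.60×10^-19 C)(1.16×10^-4 T)] = 20.1 m.

r ≈ 20.1 m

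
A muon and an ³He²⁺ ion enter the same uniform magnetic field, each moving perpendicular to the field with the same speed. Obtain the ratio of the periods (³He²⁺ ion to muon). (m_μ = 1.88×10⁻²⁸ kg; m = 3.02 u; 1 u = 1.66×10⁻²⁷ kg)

ratio ≈ 13.3

T = 2πm/(qB) is independent of speed, so T₂/T₁ = (m₂/q₂)/(m₁/q₁).
T_{³He²⁺ ion}/T_{muon} = (5.01×10^-27/2e) / (1.88×10^-28/1e) = 13.3.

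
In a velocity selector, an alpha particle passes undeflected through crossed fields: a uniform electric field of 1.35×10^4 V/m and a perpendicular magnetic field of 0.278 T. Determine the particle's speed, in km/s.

v ≈ 48.6 km/s

For zero net force, qE = qvB, so v = E/B.
v = (1.35×10^4) / (0.278) = 4.86×10^4 m/s.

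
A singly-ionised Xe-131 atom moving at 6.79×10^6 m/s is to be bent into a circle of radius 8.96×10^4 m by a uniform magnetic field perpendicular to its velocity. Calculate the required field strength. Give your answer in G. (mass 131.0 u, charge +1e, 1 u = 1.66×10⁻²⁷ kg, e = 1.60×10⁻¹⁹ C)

B ≈ 1.03 G

qvB = mv²/r gives B = mv/(qr).
B = (2.17×10^-25)(6.79×10^6) / [(1×1.60×10^-19)(8.96×10^4)] = 1.03×10^-4 T.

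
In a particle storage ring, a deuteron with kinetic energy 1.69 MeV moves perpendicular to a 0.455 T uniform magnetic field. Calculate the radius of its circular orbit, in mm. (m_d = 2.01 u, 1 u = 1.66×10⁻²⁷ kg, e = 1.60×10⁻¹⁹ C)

Convert the energy: K = 1.69 MeV = 2.70×10^-13 J.
v = √(2K/m) = √(2·2.70×10^-13/3.34×10^-27) = 1.27×10^7 m/s.
r = mv/(qB) = (3.34×10^-27)(1.27×10^7) / [(1×1.60×10^-19)(0.455)] = 0.583 m.

r ≈ 583 mm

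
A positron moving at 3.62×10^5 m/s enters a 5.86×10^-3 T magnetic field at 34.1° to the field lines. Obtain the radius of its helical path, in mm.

Only the perpendicular component v⊥ = v sin34.1° = 2.03×10^5 m/s is bent by the field.
r = m v⊥ /(qB) = (9.11×10^-31)(2.03×10^5) / [(1×1.60×10^-19)(5.86×10^-3)] = 1.97×10^-4 m.

r ≈ 0.197 mm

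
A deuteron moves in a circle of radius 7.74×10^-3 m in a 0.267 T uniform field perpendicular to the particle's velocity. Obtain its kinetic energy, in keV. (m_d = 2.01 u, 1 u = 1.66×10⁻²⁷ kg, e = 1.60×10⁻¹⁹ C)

v = qBr/m = (1×1.60×10^-19)(0.267)(7.74×10^-3) / (3.34×10^-27) = 9.91×10^4 m/s.
K = ½mv² = 0.5·(3.34×10^-27)·(9.91×10^4)² = 1.64×10^-17 J = 0.102 keV.

K ≈ 0.102 keV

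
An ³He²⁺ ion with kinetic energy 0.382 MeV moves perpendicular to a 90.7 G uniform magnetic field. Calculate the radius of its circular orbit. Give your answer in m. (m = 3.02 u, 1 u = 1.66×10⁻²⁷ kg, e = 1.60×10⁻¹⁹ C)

Convert the energy: K = 0.382 MeV = 6.11×10^-14 J.
v = √(2K/m) = √(2·6.11×10^-14/5.01×10^-27) = 4.94×10^6 m/s.
r = mv/(qB) = (5.01×10^-27)(4.94×10^6) / [(2×1.60×10^-19)(9.07×10^-3)] = 8.53 m.

r ≈ 8.53 m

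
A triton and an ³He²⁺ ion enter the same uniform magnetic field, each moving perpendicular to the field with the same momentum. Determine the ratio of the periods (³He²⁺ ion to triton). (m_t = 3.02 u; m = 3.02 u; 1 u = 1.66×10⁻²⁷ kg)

ratio ≈ 0.500

T = 2πm/(qB) is independent of speed, so T₂/T₁ = (m₂/q₂)/(m₁/q₁).
T_{³He²⁺ ion}/T_{triton} = (5.01×10^-27/2e) / (5.01×10^-27/1e) = 0.500.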